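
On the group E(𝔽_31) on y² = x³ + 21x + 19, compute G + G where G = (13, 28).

tangent at (13, 28): λ = (3·13² + 21)/(2·28) ≡ 1/25. 25⁻¹ ≡ 5 (mod 31), so λ ≡ 1·5 ≡ 5.
  x = λ² - 13 - 13 = 25 - 26 ≡ 30; y = λ·(13 - 30) - 28 ≡ 11. → (30, 11)

(30, 11)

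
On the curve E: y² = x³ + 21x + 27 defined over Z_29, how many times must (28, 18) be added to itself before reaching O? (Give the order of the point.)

9

2P: tangent at (28, 18): λ = (3·28² + 21)/(2·18) ≡ 24/7. 7⁻¹ ≡ 25 (mod 29) since 7·25 = 175 ≡ 1, so λ ≡ 24·25 ≡ 20.
  x = λ² - 28 - 28 = 400 - 56 ≡ 25; y = λ·(28 - 25) - 18 ≡ 13. → (25, 13)
3P: (25, 13) + (28, 18). λ = (18 - 13)/(28 - 25) ≡ 5/3 mod 29. 3⁻¹ ≡ 10 (mod 29) since 3·10 = 30 ≡ 1, so λ ≡ 21.
  x = λ² - 25 - 28 = 441 - 53 ≡ 11; y = λ·(25 - 11) - 13 ≡ 20. → (11, 20)
4P: (11, 20) + (28, 18). λ = (18 - 20)/(28 - 11) ≡ 27/17 mod 29. 17⁻¹ ≡ 12 (mod 29), so λ ≡ 5.
  x = λ² - 11 - 28 = 25 - 39 ≡ 15; y = λ·(11 - 15) - 20 ≡ 18. → (15, 18)
5P: (15, 18) + (28, 18). λ = (18 - 18)/(28 - 15) ≡ 0/13 mod 29. 13⁻¹ ≡ 9 (mod 29), so λ ≡ 0.
  x = λ² - 15 - 28 = 0 - 43 ≡ 15; y = λ·(15 - 15) - 18 ≡ 11. → (15, 11)
6P: (15, 11) + (28, 18). λ = (18 - 11)/(28 - 15) ≡ 7/13 mod 29. 13⁻¹ ≡ 9 (mod 29), so λ ≡ 5.
  x = λ² - 15 - 28 = 25 - 43 ≡ 11; y = λ·(15 - 11) - 11 ≡ 9. → (11, 9)
7P: (11, 9) + (28, 18). λ = (18 - 9)/(28 - 11) ≡ 9/17 mod 29. 17⁻¹ ≡ 12 (mod 29), so λ ≡ 21.
  x = λ² - 11 - 28 = 441 - 39 ≡ 25; y = λ·(11 - 25) - 9 ≡ 16. → (25, 16)
8P: (25, 16) + (28, 18). λ = (18 - 16)/(28 - 25) ≡ 2/3 mod 29. 3⁻¹ ≡ 10 (mod 29) since 3·10 = 30 ≡ 1, so λ ≡ 20.
  x = λ² - 25 - 28 = 400 - 53 ≡ 28; y = λ·(25 - 28) - 16 ≡ 11. → (28, 11)
9P: (28, 11) + (28, 18): same x and y₁ ≡ -y₂, so the sum is O.
9P = O, so the order is 9.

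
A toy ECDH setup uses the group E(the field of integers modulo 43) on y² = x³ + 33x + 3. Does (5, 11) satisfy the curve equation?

yes

y² = 11² ≡ 35; x³ + 33x + 3 = 293 ≡ 35 (mod 43). 35 = 35.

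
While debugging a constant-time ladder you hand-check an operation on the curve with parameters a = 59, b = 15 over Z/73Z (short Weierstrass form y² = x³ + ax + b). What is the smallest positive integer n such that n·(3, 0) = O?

2

2P: (3, 0) + (3, 0): same x and y₁ ≡ -y₂, so the sum is O.
2P = O, so the order is 2.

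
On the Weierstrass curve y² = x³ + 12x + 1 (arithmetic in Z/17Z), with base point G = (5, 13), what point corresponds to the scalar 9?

Double-and-add on 9 = (1001)₂. Start with G = (5, 13) for the leading 1-bit.
double: tangent at (5, 13): λ = (3·5² + 12)/(2·13) ≡ 2/9. 9⁻¹ ≡ 2 (mod 17) since 9·2 = 18 ≡ 1, so λ ≡ 2·2 ≡ 4.
  x = λ² - 5 - 5 = 16 - 10 ≡ 6; y = λ·(5 - 6) - 13 ≡ 0. → (6, 0)
double: (6, 0) + (6, 0): same x and y₁ ≡ -y₂, so the sum is O.
double: O + O = O (identity).
add G: O + (5, 13) = (5, 13) (identity).

(5, 13)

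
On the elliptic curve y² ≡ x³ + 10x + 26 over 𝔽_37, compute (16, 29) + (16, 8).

O

The two points share x = 16 and their y-coordinates satisfy 29 + 8 ≡ 0 (mod 37), so they are inverses. Their sum is ∞.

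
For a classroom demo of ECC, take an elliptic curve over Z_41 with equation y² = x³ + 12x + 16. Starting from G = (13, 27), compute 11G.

(34, 9)

Repeated addition: build up to 11G.
2G: tangent at (13, 27): λ = (3·13² + 12)/(2·27) ≡ 27/13. 13⁻¹ ≡ 19 (mod 41) since 13·19 = 247 ≡ 1, so λ ≡ 27·19 ≡ 21.
  x = λ² - 13 - 13 = 441 - 26 ≡ 5; y = λ·(13 - 5) - 27 ≡ 18. → (5, 18)
3G: (5, 18) + (13, 27). λ = (27 - 18)/(13 - 5) ≡ 9/8 mod 41. 8⁻¹ ≡ 36 (mod 41), so λ ≡ 37.
  x = λ² - 5 - 13 = 1369 - 18 ≡ 39; y = λ·(5 - 39) - 18 ≡ 36. → (39, 36)
4G: (39, 36) + (13, 27). λ = (27 - 36)/(13 - 39) ≡ 32/15 mod 41. 15⁻¹ ≡ 11 (mod 41), so λ ≡ 24.
  x = λ² - 39 - 13 = 576 - 52 ≡ 32; y = λ·(39 - 32) - 36 ≡ 9. → (32, 9)
5G: (32, 9) + (13, 27). λ = (27 - 9)/(13 - 32) ≡ 18/22 mod 41. 22⁻¹ ≡ 28 (mod 41) since 22·28 = 616 ≡ 1, so λ ≡ 12.
  x = λ² - 32 - 13 = 144 - 45 ≡ 17; y = λ·(32 - 17) - 9 ≡ 7. → (17, 7)
6G: (17, 7) + (13, 27). λ = (27 - 7)/(13 - 17) ≡ 20/37 mod 41. 37⁻¹ ≡ 10 (mod 41), so λ ≡ 36.
  x = λ² - 17 - 13 = 1296 - 30 ≡ 36; y = λ·(17 - 36) - 7 ≡ 6. → (36, 6)
7G: (36, 6) + (13, 27). λ = (27 - 6)/(13 - 36) ≡ 21/18 mod 41. 18⁻¹ ≡ 16 (mod 41), so λ ≡ 8.
  x = λ² - 36 - 13 = 64 - 49 ≡ 15; y = λ·(36 - 15) - 6 ≡ 39. → (15, 39)
8G: (15, 39) + (13, 27). λ = (27 - 39)/(13 - 15) ≡ 29/39 mod 41. 39⁻¹ ≡ 20 (mod 41) since 39·20 = 780 ≡ 1, so λ ≡ 6.
  x = λ² - 15 - 13 = 36 - 28 ≡ 8; y = λ·(15 - 8) - 39 ≡ 3. → (8, 3)
9G: (8, 3) + (13, 27). λ = (27 - 3)/(13 - 8) ≡ 24/5 mod 41. 5⁻¹ ≡ 33 (mod 41), so λ ≡ 13.
  x = λ² - 8 - 13 = 169 - 21 ≡ 25; y = λ·(8 - 25) - 3 ≡ 22. → (25, 22)
10G: (25, 22) + (13, 27). λ = (27 - 22)/(13 - 25) ≡ 5/29 mod 41. 29⁻¹ ≡ 17 (mod 41), so λ ≡ 3.
  x = λ² - 25 - 13 = 9 - 38 ≡ 12; y = λ·(25 - 12) - 22 ≡ 17. → (12, 17)
11G: (12, 17) + (13, 27). λ = (27 - 17)/(13 - 12) ≡ 10/1 mod 41. 1⁻¹ ≡ 1 (mod 41) since 1·1 = 1 ≡ 1, so λ ≡ 10.
  x = λ² - 12 - 13 = 100 - 25 ≡ 34; y = λ·(12 - 34) - 17 ≡ 9. → (34, 9)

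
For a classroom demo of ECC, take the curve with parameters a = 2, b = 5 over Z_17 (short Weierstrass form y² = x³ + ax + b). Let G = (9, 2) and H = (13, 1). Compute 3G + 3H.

First 3G:
Repeated addition: build up to 3G.
2G: tangent at (9, 2): λ = (3·9² + 2)/(2·2) ≡ 7/4. 4⁻¹ ≡ 13 (mod 17) since 4·13 = 52 ≡ 1, so λ ≡ 7·13 ≡ 6.
  x = λ² - 9 - 9 = 36 - 18 ≡ 1; y = λ·(9 - 1) - 2 ≡ 12. → (1, 12)
3G: (1, 12) + (9, 2). λ = (2 - 12)/(9 - 1) ≡ 7/8 mod 17. 8⁻¹ ≡ 15 (mod 17), so λ ≡ 3.
  x = λ² - 1 - 9 = 9 - 10 ≡ 16; y = λ·(1 - 16) - 12 ≡ 11. → (16, 11)
3G = (16, 11).
Next 3H:
Repeated addition: build up to 3H.
2H: tangent at (13, 1): λ = (3·13² + 2)/(2·1) ≡ 16/2. 2⁻¹ ≡ 9 (mod 17), so λ ≡ 16·9 ≡ 8.
  x = λ² - 13 - 13 = 64 - 26 ≡ 4; y = λ·(13 - 4) - 1 ≡ 3. → (4, 3)
3H: (4, 3) + (13, 1). λ = (1 - 3)/(13 - 4) ≡ 15/9 mod 17. 9⁻¹ ≡ 2 (mod 17), so λ ≡ 13.
  x = λ² - 4 - 13 = 169 - 17 ≡ 16; y = λ·(4 - 16) - 3 ≡ 11. → (16, 11)
3H = (16, 11).
Finally 3G + 3H:
tangent at (16, 11): λ = (3·16² + 2)/(2·11) ≡ 5/5. 5⁻¹ ≡ 7 (mod 17), so λ ≡ 5·7 ≡ 1.
  x = λ² - 16 - 16 = 1 - 32 ≡ 3; y = λ·(16 - 3) - 11 ≡ 2. → (3, 2)

(3, 2)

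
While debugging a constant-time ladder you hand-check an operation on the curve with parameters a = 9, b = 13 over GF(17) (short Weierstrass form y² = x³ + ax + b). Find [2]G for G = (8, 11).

tangent at (8, 11): λ = (3·8² + 9)/(2·11) ≡ 14/5. 5⁻¹ ≡ 7 (mod 17), so λ ≡ 14·7 ≡ 13.
  x = λ² - 8 - 8 = 169 - 16 ≡ 0; y = λ·(8 - 0) - 11 ≡ 8. → (0, 8)

(0, 8)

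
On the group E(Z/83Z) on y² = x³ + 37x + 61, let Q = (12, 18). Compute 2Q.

(82, 43)

tangent at (12, 18): λ = (3·12² + 37)/(2·18) ≡ 54/36. 36⁻¹ ≡ 30 (mod 83), so λ ≡ 54·30 ≡ 43.
  x = λ² - 12 - 12 = 1849 - 24 ≡ 82; y = λ·(12 - 82) - 18 ≡ 43. → (82, 43)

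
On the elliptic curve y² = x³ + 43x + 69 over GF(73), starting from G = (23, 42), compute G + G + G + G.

Double-and-add on 4 = (100)₂. Start with G = (23, 42) for the leading 1-bit.
double: tangent at (23, 42): λ = (3·23² + 43)/(2·42) ≡ 24/11. 11⁻¹ ≡ 20 (mod 73), so λ ≡ 24·20 ≡ 42.
  x = λ² - 23 - 23 = 1764 - 46 ≡ 39; y = λ·(23 - 39) - 42 ≡ 16. → (39, 16)
double: tangent at (39, 16): λ = (3·39² + 43)/(2·16) ≡ 7/32. 32⁻¹ ≡ 16 (mod 73), so λ ≡ 7·16 ≡ 39.
  x = λ² - 39 - 39 = 1521 - 78 ≡ 56; y = λ·(39 - 56) - 16 ≡ 51. → (56, 51)

(56, 51)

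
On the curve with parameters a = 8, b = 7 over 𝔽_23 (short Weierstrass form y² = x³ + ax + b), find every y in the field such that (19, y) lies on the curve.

7, 16

x³ + 8x + 7 = 7018 ≡ 3 (mod 23).
Square roots of 3 mod 23: 7 and 16 (since 7² = 49 ≡ 3).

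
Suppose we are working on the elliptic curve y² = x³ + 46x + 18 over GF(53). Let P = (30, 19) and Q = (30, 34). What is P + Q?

The two points share x = 30 and their y-coordinates satisfy 19 + 34 ≡ 0 (mod 53), so they are inverses. Their sum is the point at infinity.

O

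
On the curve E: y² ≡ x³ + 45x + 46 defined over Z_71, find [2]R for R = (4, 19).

tangent at (4, 19): λ = (3·4² + 45)/(2·19) ≡ 22/38. 38⁻¹ ≡ 43 (mod 71) since 38·43 = 1634 ≡ 1, so λ ≡ 22·43 ≡ 23.
  x = λ² - 4 - 4 = 529 - 8 ≡ 24; y = λ·(4 - 24) - 19 ≡ 18. → (24, 18)

(24, 18)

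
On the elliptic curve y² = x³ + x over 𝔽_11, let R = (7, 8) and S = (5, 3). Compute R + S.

(8, 6)

(7, 8) + (5, 3). λ = (3 - 8)/(5 - 7) ≡ 6/9 mod 11. 9⁻¹ ≡ 5 (mod 11) since 9·5 = 45 ≡ 1, so λ ≡ 8.
  x = λ² - 7 - 5 = 64 - 12 ≡ 8; y = λ·(7 - 8) - 8 ≡ 6. → (8, 6)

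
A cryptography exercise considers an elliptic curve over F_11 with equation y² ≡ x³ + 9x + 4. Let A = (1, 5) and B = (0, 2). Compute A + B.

(1, 5) + (0, 2). λ = (2 - 5)/(0 - 1) ≡ 8/10 mod 11. 10⁻¹ ≡ 10 (mod 11) since 10·10 = 100 ≡ 1, so λ ≡ 3.
  x = λ² - 1 - 0 = 9 - 1 ≡ 8; y = λ·(1 - 8) - 5 ≡ 7. → (8, 7)

(8, 7)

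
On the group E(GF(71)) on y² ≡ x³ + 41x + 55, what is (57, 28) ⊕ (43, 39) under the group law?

(14, 65)

(57, 28) + (43, 39). λ = (39 - 28)/(43 - 57) ≡ 11/57 mod 71. 57⁻¹ ≡ 5 (mod 71) since 57·5 = 285 ≡ 1, so λ ≡ 55.
  x = λ² - 57 - 43 = 3025 - 100 ≡ 14; y = λ·(57 - 14) - 28 ≡ 65. → (14, 65)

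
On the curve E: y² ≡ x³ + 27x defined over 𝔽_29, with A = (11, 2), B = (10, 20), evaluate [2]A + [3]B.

(18, 5)

First 2A:
Repeated addition: build up to 2A.
2A: tangent at (11, 2): λ = (3·11² + 27)/(2·2) ≡ 13/4. 4⁻¹ ≡ 22 (mod 29), so λ ≡ 13·22 ≡ 25.
  x = λ² - 11 - 11 = 625 - 22 ≡ 23; y = λ·(11 - 23) - 2 ≡ 17. → (23, 17)
2A = (23, 17).
Next 3B:
Repeated addition: build up to 3B.
2B: tangent at (10, 20): λ = (3·10² + 27)/(2·20) ≡ 8/11. 11⁻¹ ≡ 8 (mod 29), so λ ≡ 8·8 ≡ 6.
  x = λ² - 10 - 10 = 36 - 20 ≡ 16; y = λ·(10 - 16) - 20 ≡ 2. → (16, 2)
3B: (16, 2) + (10, 20). λ = (20 - 2)/(10 - 16) ≡ 18/23 mod 29. 23⁻¹ ≡ 24 (mod 29), so λ ≡ 26.
  x = λ² - 16 - 10 = 676 - 26 ≡ 12; y = λ·(16 - 12) - 2 ≡ 15. → (12, 15)
3B = (12, 15).
Finally 2A + 3B:
(23, 17) + (12, 15). λ = (15 - 17)/(12 - 23) ≡ 27/18 mod 29. 18⁻¹ ≡ 21 (mod 29) since 18·21 = 378 ≡ 1, so λ ≡ 16.
  x = λ² - 23 - 12 = 256 - 35 ≡ 18; y = λ·(23 - 18) - 17 ≡ 5. → (18, 5)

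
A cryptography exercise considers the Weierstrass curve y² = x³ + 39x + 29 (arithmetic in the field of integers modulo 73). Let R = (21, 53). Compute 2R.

(12, 53)

tangent at (21, 53): λ = (3·21² + 39)/(2·53) ≡ 48/33. 33⁻¹ ≡ 31 (mod 73), so λ ≡ 48·31 ≡ 28.
  x = λ² - 21 - 21 = 784 - 42 ≡ 12; y = λ·(21 - 12) - 53 ≡ 53. → (12, 53)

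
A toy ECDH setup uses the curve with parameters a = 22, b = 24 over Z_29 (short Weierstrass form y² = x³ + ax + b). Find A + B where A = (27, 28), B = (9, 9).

(27, 28) + (9, 9). λ = (9 - 28)/(9 - 27) ≡ 10/11 mod 29. 11⁻¹ ≡ 8 (mod 29), so λ ≡ 22.
  x = λ² - 27 - 9 = 484 - 36 ≡ 13; y = λ·(27 - 13) - 28 ≡ 19. → (13, 19)

(13, 19)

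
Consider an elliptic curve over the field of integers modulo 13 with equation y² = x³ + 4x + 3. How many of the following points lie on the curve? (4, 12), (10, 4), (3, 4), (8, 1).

(4, 12): 12² ≡ 1, rhs ≡ 5 → off.
(10, 4): 4² ≡ 3, rhs ≡ 3 → on.
(3, 4): 4² ≡ 3, rhs ≡ 3 → on.
(8, 1): 1² ≡ 1, rhs ≡ 1 → on.

3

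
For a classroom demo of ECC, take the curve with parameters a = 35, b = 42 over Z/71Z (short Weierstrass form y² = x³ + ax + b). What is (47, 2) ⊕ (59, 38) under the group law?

(47, 2) + (59, 38). λ = (38 - 2)/(59 - 47) ≡ 36/12 mod 71. 12⁻¹ ≡ 6 (mod 71) since 12·6 = 72 ≡ 1, so λ ≡ 3.
  x = λ² - 47 - 59 = 9 - 106 ≡ 45; y = λ·(47 - 45) - 2 ≡ 4. → (45, 4)

(45, 4)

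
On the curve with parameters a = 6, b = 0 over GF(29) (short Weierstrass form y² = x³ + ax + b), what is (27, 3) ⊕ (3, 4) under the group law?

(27, 3) + (3, 4). λ = (4 - 3)/(3 - 27) ≡ 1/5 mod 29. 5⁻¹ ≡ 6 (mod 29), so λ ≡ 6.
  x = λ² - 27 - 3 = 36 - 30 ≡ 6; y = λ·(27 - 6) - 3 ≡ 7. → (6, 7)

(6, 7)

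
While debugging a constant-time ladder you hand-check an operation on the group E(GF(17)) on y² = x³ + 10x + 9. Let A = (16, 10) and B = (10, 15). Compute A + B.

(12, 15)

(16, 10) + (10, 15). λ = (15 - 10)/(10 - 16) ≡ 5/11 mod 17. 11⁻¹ ≡ 14 (mod 17), so λ ≡ 2.
  x = λ² - 16 - 10 = 4 - 26 ≡ 12; y = λ·(16 - 12) - 10 ≡ 15. → (12, 15)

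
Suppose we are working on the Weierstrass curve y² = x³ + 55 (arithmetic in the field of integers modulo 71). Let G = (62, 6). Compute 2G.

(42, 44)

tangent at (62, 6): λ = (3·62² + 0)/(2·6) ≡ 30/12. 12⁻¹ ≡ 6 (mod 71), so λ ≡ 30·6 ≡ 38.
  x = λ² - 62 - 62 = 1444 - 124 ≡ 42; y = λ·(62 - 42) - 6 ≡ 44. → (42, 44)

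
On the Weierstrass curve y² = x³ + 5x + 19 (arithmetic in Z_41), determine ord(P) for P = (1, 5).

9

2P: tangent at (1, 5): λ = (3·1² + 5)/(2·5) ≡ 8/10. 10⁻¹ ≡ 37 (mod 41), so λ ≡ 8·37 ≡ 9.
  x = λ² - 1 - 1 = 81 - 2 ≡ 38; y = λ·(1 - 38) - 5 ≡ 31. → (38, 31)
3P: (38, 31) + (1, 5). λ = (5 - 31)/(1 - 38) ≡ 15/4 mod 41. 4⁻¹ ≡ 31 (mod 41), so λ ≡ 14.
  x = λ² - 38 - 1 = 196 - 39 ≡ 34; y = λ·(38 - 34) - 31 ≡ 25. → (34, 25)
4P: (34, 25) + (1, 5). λ = (5 - 25)/(1 - 34) ≡ 21/8 mod 41. 8⁻¹ ≡ 36 (mod 41) since 8·36 = 288 ≡ 1, so λ ≡ 18.
  x = λ² - 34 - 1 = 324 - 35 ≡ 2; y = λ·(34 - 2) - 25 ≡ 18. → (2, 18)
5P: (2, 18) + (1, 5). λ = (5 - 18)/(1 - 2) ≡ 28/40 mod 41. 40⁻¹ ≡ 40 (mod 41) since 40·40 = 1600 ≡ 1, so λ ≡ 13.
  x = λ² - 2 - 1 = 169 - 3 ≡ 2; y = λ·(2 - 2) - 18 ≡ 23. → (2, 23)
6P: (2, 23) + (1, 5). λ = (5 - 23)/(1 - 2) ≡ 23/40 mod 41. 40⁻¹ ≡ 40 (mod 41) since 40·40 = 1600 ≡ 1, so λ ≡ 18.
  x = λ² - 2 - 1 = 324 - 3 ≡ 34; y = λ·(2 - 34) - 23 ≡ 16. → (34, 16)
7P: (34, 16) + (1, 5). λ = (5 - 16)/(1 - 34) ≡ 30/8 mod 41. 8⁻¹ ≡ 36 (mod 41), so λ ≡ 14.
  x = λ² - 34 - 1 = 196 - 35 ≡ 38; y = λ·(34 - 38) - 16 ≡ 10. → (38, 10)
8P: (38, 10) + (1, 5). λ = (5 - 10)/(1 - 38) ≡ 36/4 mod 41. 4⁻¹ ≡ 31 (mod 41), so λ ≡ 9.
  x = λ² - 38 - 1 = 81 - 39 ≡ 1; y = λ·(38 - 1) - 10 ≡ 36. → (1, 36)
9P: (1, 36) + (1, 5): same x and y₁ ≡ -y₂, so the sum is the point at infinity.
9P = the point at infinity, so the order is 9.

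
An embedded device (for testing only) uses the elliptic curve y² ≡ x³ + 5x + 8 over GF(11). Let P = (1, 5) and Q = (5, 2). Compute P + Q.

(1, 5) + (5, 2). λ = (2 - 5)/(5 - 1) ≡ 8/4 mod 11. 4⁻¹ ≡ 3 (mod 11), so λ ≡ 2.
  x = λ² - 1 - 5 = 4 - 6 ≡ 9; y = λ·(1 - 9) - 5 ≡ 1. → (9, 1)

(9, 1)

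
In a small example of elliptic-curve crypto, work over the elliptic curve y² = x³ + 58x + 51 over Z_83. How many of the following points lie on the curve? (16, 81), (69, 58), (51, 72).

(16, 81): 81² ≡ 4, rhs ≡ 12 → off.
(69, 58): 58² ≡ 44, rhs ≡ 64 → off.
(51, 72): 72² ≡ 38, rhs ≡ 38 → on.

1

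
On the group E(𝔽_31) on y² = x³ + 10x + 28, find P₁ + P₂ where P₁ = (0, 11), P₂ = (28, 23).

(0, 11) + (28, 23). λ = (23 - 11)/(28 - 0) ≡ 12/28 mod 31. 28⁻¹ ≡ 10 (mod 31), so λ ≡ 27.
  x = λ² - 0 - 28 = 729 - 28 ≡ 19; y = λ·(0 - 19) - 11 ≡ 3. → (19, 3)

(19, 3)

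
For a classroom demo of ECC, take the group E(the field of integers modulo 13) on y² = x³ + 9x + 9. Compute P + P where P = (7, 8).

tangent at (7, 8): λ = (3·7² + 9)/(2·8) ≡ 0/3. 3⁻¹ ≡ 9 (mod 13), so λ ≡ 0·9 ≡ 0.
  x = λ² - 7 - 7 = 0 - 14 ≡ 12; y = λ·(7 - 12) - 8 ≡ 5. → (12, 5)

(12, 5)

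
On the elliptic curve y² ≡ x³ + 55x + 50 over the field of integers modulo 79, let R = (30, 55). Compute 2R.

(51, 69)

tangent at (30, 55): λ = (3·30² + 55)/(2·55) ≡ 69/31. 31⁻¹ ≡ 51 (mod 79), so λ ≡ 69·51 ≡ 43.
  x = λ² - 30 - 30 = 1849 - 60 ≡ 51; y = λ·(30 - 51) - 55 ≡ 69. → (51, 69)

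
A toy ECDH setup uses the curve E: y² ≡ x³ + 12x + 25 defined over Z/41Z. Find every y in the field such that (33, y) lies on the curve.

x³ + 12x + 25 = 36358 ≡ 32 (mod 41).
Square roots of 32 mod 41: 14 and 27 (since 14² = 196 ≡ 32).

14, 27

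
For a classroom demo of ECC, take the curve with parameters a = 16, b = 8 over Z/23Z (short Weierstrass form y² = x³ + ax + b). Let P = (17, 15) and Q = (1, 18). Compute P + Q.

(8, 2)

(17, 15) + (1, 18). λ = (18 - 15)/(1 - 17) ≡ 3/7 mod 23. 7⁻¹ ≡ 10 (mod 23), so λ ≡ 7.
  x = λ² - 17 - 1 = 49 - 18 ≡ 8; y = λ·(17 - 8) - 15 ≡ 2. → (8, 2)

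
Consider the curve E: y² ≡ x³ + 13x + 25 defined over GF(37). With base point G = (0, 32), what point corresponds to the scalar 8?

Double-and-add on 8 = (1000)₂. Start with G = (0, 32) for the leading 1-bit.
double: tangent at (0, 32): λ = (3·0² + 13)/(2·32) ≡ 13/27. 27⁻¹ ≡ 11 (mod 37) since 27·11 = 297 ≡ 1, so λ ≡ 13·11 ≡ 32.
  x = λ² - 0 - 0 = 1024 - 0 ≡ 25; y = λ·(0 - 25) - 32 ≡ 19. → (25, 19)
double: tangent at (25, 19): λ = (3·25² + 13)/(2·19) ≡ 1/1. 1⁻¹ ≡ 1 (mod 37), so λ ≡ 1·1 ≡ 1.
  x = λ² - 25 - 25 = 1 - 50 ≡ 25; y = λ·(25 - 25) - 19 ≡ 18. → (25, 18)
double: tangent at (25, 18): λ = (3·25² + 13)/(2·18) ≡ 1/36. 36⁻¹ ≡ 36 (mod 37), so λ ≡ 1·36 ≡ 36.
  x = λ² - 25 - 25 = 1296 - 50 ≡ 25; y = λ·(25 - 25) - 18 ≡ 19. → (25, 19)

(25, 19)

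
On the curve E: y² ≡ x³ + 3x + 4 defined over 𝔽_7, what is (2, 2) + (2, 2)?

(0, 2)

tangent at (2, 2): λ = (3·2² + 3)/(2·2) ≡ 1/4. 4⁻¹ ≡ 2 (mod 7), so λ ≡ 1·2 ≡ 2.
  x = λ² - 2 - 2 = 4 - 4 ≡ 0; y = λ·(2 - 0) - 2 ≡ 2. → (0, 2)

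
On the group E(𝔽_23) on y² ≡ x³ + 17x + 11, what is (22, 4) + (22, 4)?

(14, 16)

tangent at (22, 4): λ = (3·22² + 17)/(2·4) ≡ 20/8. 8⁻¹ ≡ 3 (mod 23) since 8·3 = 24 ≡ 1, so λ ≡ 20·3 ≡ 14.
  x = λ² - 22 - 22 = 196 - 44 ≡ 14; y = λ·(22 - 14) - 4 ≡ 16. → (14, 16)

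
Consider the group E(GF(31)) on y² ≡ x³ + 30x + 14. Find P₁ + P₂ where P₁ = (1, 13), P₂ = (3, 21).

(1, 13) + (3, 21). λ = (21 - 13)/(3 - 1) ≡ 8/2 mod 31. 2⁻¹ ≡ 16 (mod 31), so λ ≡ 4.
  x = λ² - 1 - 3 = 16 - 4 ≡ 12; y = λ·(1 - 12) - 13 ≡ 5. → (12, 5)

(12, 5)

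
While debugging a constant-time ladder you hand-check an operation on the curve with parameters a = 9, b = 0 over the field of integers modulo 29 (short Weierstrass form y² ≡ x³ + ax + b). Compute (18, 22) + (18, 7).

O

The two points share x = 18 and their y-coordinates satisfy 22 + 7 ≡ 0 (mod 29), so they are inverses. Their sum is 𝒪.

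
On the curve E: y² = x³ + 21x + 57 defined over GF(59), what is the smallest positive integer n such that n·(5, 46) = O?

7

2P: tangent at (5, 46): λ = (3·5² + 21)/(2·46) ≡ 37/33. 33⁻¹ ≡ 34 (mod 59) since 33·34 = 1122 ≡ 1, so λ ≡ 37·34 ≡ 19.
  x = λ² - 5 - 5 = 361 - 10 ≡ 56; y = λ·(5 - 56) - 46 ≡ 47. → (56, 47)
3P: (56, 47) + (5, 46). λ = (46 - 47)/(5 - 56) ≡ 58/8 mod 59. 8⁻¹ ≡ 37 (mod 59) since 8·37 = 296 ≡ 1, so λ ≡ 22.
  x = λ² - 56 - 5 = 484 - 61 ≡ 10; y = λ·(56 - 10) - 47 ≡ 21. → (10, 21)
4P: (10, 21) + (5, 46). λ = (46 - 21)/(5 - 10) ≡ 25/54 mod 59. 54⁻¹ ≡ 47 (mod 59), so λ ≡ 54.
  x = λ² - 10 - 5 = 2916 - 15 ≡ 10; y = λ·(10 - 10) - 21 ≡ 38. → (10, 38)
5P: (10, 38) + (5, 46). λ = (46 - 38)/(5 - 10) ≡ 8/54 mod 59. 54⁻¹ ≡ 47 (mod 59), so λ ≡ 22.
  x = λ² - 10 - 5 = 484 - 15 ≡ 56; y = λ·(10 - 56) - 38 ≡ 12. → (56, 12)
6P: (56, 12) + (5, 46). λ = (46 - 12)/(5 - 56) ≡ 34/8 mod 59. 8⁻¹ ≡ 37 (mod 59) since 8·37 = 296 ≡ 1, so λ ≡ 19.
  x = λ² - 56 - 5 = 361 - 61 ≡ 5; y = λ·(56 - 5) - 12 ≡ 13. → (5, 13)
7P: (5, 13) + (5, 46): same x and y₁ ≡ -y₂, so the sum is O.
7P = O, so the order is 7.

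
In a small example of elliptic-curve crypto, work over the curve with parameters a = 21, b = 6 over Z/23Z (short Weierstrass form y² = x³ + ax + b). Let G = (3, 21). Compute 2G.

(0, 12)

tangent at (3, 21): λ = (3·3² + 21)/(2·21) ≡ 2/19. 19⁻¹ ≡ 17 (mod 23), so λ ≡ 2·17 ≡ 11.
  x = λ² - 3 - 3 = 121 - 6 ≡ 0; y = λ·(3 - 0) - 21 ≡ 12. → (0, 12)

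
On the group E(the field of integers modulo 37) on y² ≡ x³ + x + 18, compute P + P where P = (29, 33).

(17, 29)

tangent at (29, 33): λ = (3·29² + 1)/(2·33) ≡ 8/29. 29⁻¹ ≡ 23 (mod 37), so λ ≡ 8·23 ≡ 36.
  x = λ² - 29 - 29 = 1296 - 58 ≡ 17; y = λ·(29 - 17) - 33 ≡ 29. → (17, 29)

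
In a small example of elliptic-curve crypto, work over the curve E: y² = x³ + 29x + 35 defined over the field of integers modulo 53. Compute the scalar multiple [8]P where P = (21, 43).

(6, 52)

Double-and-add on 8 = (1000)₂. Start with P = (21, 43) for the leading 1-bit.
double: tangent at (21, 43): λ = (3·21² + 29)/(2·43) ≡ 27/33. 33⁻¹ ≡ 45 (mod 53), so λ ≡ 27·45 ≡ 49.
  x = λ² - 21 - 21 = 2401 - 42 ≡ 27; y = λ·(21 - 27) - 43 ≡ 34. → (27, 34)
double: tangent at (27, 34): λ = (3·27² + 29)/(2·34) ≡ 43/15. 15⁻¹ ≡ 46 (mod 53) since 15·46 = 690 ≡ 1, so λ ≡ 43·46 ≡ 17.
  x = λ² - 27 - 27 = 289 - 54 ≡ 23; y = λ·(27 - 23) - 34 ≡ 34. → (23, 34)
double: tangent at (23, 34): λ = (3·23² + 29)/(2·34) ≡ 26/15. 15⁻¹ ≡ 46 (mod 53), so λ ≡ 26·46 ≡ 30.
  x = λ² - 23 - 23 = 900 - 46 ≡ 6; y = λ·(23 - 6) - 34 ≡ 52. → (6, 52)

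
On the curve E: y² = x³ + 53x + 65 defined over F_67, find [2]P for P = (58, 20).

(54, 23)

tangent at (58, 20): λ = (3·58² + 53)/(2·20) ≡ 28/40. 40⁻¹ ≡ 62 (mod 67), so λ ≡ 28·62 ≡ 61.
  x = λ² - 58 - 58 = 3721 - 116 ≡ 54; y = λ·(58 - 54) - 20 ≡ 23. → (54, 23)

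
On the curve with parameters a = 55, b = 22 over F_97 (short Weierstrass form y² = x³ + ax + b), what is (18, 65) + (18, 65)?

(72, 71)

tangent at (18, 65): λ = (3·18² + 55)/(2·65) ≡ 57/33. 33⁻¹ ≡ 50 (mod 97) since 33·50 = 1650 ≡ 1, so λ ≡ 57·50 ≡ 37.
  x = λ² - 18 - 18 = 1369 - 36 ≡ 72; y = λ·(18 - 72) - 65 ≡ 71. → (72, 71)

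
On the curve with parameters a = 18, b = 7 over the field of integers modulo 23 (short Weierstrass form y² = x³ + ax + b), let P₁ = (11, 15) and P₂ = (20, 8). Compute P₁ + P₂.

(11, 15) + (20, 8). λ = (8 - 15)/(20 - 11) ≡ 16/9 mod 23. 9⁻¹ ≡ 18 (mod 23) since 9·18 = 162 ≡ 1, so λ ≡ 12.
  x = λ² - 11 - 20 = 144 - 31 ≡ 21; y = λ·(11 - 21) - 15 ≡ 3. → (21, 3)

(21, 3)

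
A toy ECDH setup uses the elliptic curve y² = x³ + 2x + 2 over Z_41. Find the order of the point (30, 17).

2P: tangent at (30, 17): λ = (3·30² + 2)/(2·17) ≡ 37/34. 34⁻¹ ≡ 35 (mod 41), so λ ≡ 37·35 ≡ 24.
  x = λ² - 30 - 30 = 576 - 60 ≡ 24; y = λ·(30 - 24) - 17 ≡ 4. → (24, 4)
3P: (24, 4) + (30, 17). λ = (17 - 4)/(30 - 24) ≡ 13/6 mod 41. 6⁻¹ ≡ 7 (mod 41), so λ ≡ 9.
  x = λ² - 24 - 30 = 81 - 54 ≡ 27; y = λ·(24 - 27) - 4 ≡ 10. → (27, 10)
4P: (27, 10) + (30, 17). λ = (17 - 10)/(30 - 27) ≡ 7/3 mod 41. 3⁻¹ ≡ 14 (mod 41) since 3·14 = 42 ≡ 1, so λ ≡ 16.
  x = λ² - 27 - 30 = 256 - 57 ≡ 35; y = λ·(27 - 35) - 10 ≡ 26. → (35, 26)
5P: (35, 26) + (30, 17). λ = (17 - 26)/(30 - 35) ≡ 32/36 mod 41. 36⁻¹ ≡ 8 (mod 41) since 36·8 = 288 ≡ 1, so λ ≡ 10.
  x = λ² - 35 - 30 = 100 - 65 ≡ 35; y = λ·(35 - 35) - 26 ≡ 15. → (35, 15)
6P: (35, 15) + (30, 17). λ = (17 - 15)/(30 - 35) ≡ 2/36 mod 41. 36⁻¹ ≡ 8 (mod 41), so λ ≡ 16.
  x = λ² - 35 - 30 = 256 - 65 ≡ 27; y = λ·(35 - 27) - 15 ≡ 31. → (27, 31)
7P: (27, 31) + (30, 17). λ = (17 - 31)/(30 - 27) ≡ 27/3 mod 41. 3⁻¹ ≡ 14 (mod 41), so λ ≡ 9.
  x = λ² - 27 - 30 = 81 - 57 ≡ 24; y = λ·(27 - 24) - 31 ≡ 37. → (24, 37)
8P: (24, 37) + (30, 17). λ = (17 - 37)/(30 - 24) ≡ 21/6 mod 41. 6⁻¹ ≡ 7 (mod 41), so λ ≡ 24.
  x = λ² - 24 - 30 = 576 - 54 ≡ 30; y = λ·(24 - 30) - 37 ≡ 24. → (30, 24)
9P: (30, 24) + (30, 17): same x and y₁ ≡ -y₂, so the sum is the point at infinity.
9P = the point at infinity, so the order is 9.

9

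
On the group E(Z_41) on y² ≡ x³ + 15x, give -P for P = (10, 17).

-(10, 17) = (10, -17 mod 41) = (10, 24).

(10, 24)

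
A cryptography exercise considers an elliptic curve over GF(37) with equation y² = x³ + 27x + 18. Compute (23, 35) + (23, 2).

O

The two points share x = 23 and their y-coordinates satisfy 35 + 2 ≡ 0 (mod 37), so they are inverses. Their sum is 𝒪.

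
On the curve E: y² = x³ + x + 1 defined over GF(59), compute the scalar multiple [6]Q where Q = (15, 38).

(34, 35)

Repeated addition: build up to 6Q.
2Q: tangent at (15, 38): λ = (3·15² + 1)/(2·38) ≡ 27/17. 17⁻¹ ≡ 7 (mod 59) since 17·7 = 119 ≡ 1, so λ ≡ 27·7 ≡ 12.
  x = λ² - 15 - 15 = 144 - 30 ≡ 55; y = λ·(15 - 55) - 38 ≡ 13. → (55, 13)
3Q: (55, 13) + (15, 38). λ = (38 - 13)/(15 - 55) ≡ 25/19 mod 59. 19⁻¹ ≡ 28 (mod 59) since 19·28 = 532 ≡ 1, so λ ≡ 51.
  x = λ² - 55 - 15 = 2601 - 70 ≡ 53; y = λ·(55 - 53) - 13 ≡ 30. → (53, 30)
4Q: (53, 30) + (15, 38). λ = (38 - 30)/(15 - 53) ≡ 8/21 mod 59. 21⁻¹ ≡ 45 (mod 59) since 21·45 = 945 ≡ 1, so λ ≡ 6.
  x = λ² - 53 - 15 = 36 - 68 ≡ 27; y = λ·(53 - 27) - 30 ≡ 8. → (27, 8)
5Q: (27, 8) + (15, 38). λ = (38 - 8)/(15 - 27) ≡ 30/47 mod 59. 47⁻¹ ≡ 54 (mod 59) since 47·54 = 2538 ≡ 1, so λ ≡ 27.
  x = λ² - 27 - 15 = 729 - 42 ≡ 38; y = λ·(27 - 38) - 8 ≡ 49. → (38, 49)
6Q: (38, 49) + (15, 38). λ = (38 - 49)/(15 - 38) ≡ 48/36 mod 59. 36⁻¹ ≡ 41 (mod 59), so λ ≡ 21.
  x = λ² - 38 - 15 = 441 - 53 ≡ 34; y = λ·(38 - 34) - 49 ≡ 35. → (34, 35)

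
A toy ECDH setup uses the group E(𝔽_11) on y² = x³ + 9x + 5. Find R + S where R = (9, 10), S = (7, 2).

(0, 4)

(9, 10) + (7, 2). λ = (2 - 10)/(7 - 9) ≡ 3/9 mod 11. 9⁻¹ ≡ 5 (mod 11), so λ ≡ 4.
  x = λ² - 9 - 7 = 16 - 16 ≡ 0; y = λ·(9 - 0) - 10 ≡ 4. → (0, 4)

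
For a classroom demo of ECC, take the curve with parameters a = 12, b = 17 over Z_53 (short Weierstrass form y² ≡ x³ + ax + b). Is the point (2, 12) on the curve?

y² = 12² ≡ 38; x³ + 12x + 17 = 49 ≡ 49 (mod 53). 38 ≠ 49.

no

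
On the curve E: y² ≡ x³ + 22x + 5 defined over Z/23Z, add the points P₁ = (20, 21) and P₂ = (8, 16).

(3, 11)

(20, 21) + (8, 16). λ = (16 - 21)/(8 - 20) ≡ 18/11 mod 23. 11⁻¹ ≡ 21 (mod 23), so λ ≡ 10.
  x = λ² - 20 - 8 = 100 - 28 ≡ 3; y = λ·(20 - 3) - 21 ≡ 11. → (3, 11)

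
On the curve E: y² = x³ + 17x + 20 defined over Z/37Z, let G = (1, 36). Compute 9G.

Repeated addition: build up to 9G.
2G: tangent at (1, 36): λ = (3·1² + 17)/(2·36) ≡ 20/35. 35⁻¹ ≡ 18 (mod 37) since 35·18 = 630 ≡ 1, so λ ≡ 20·18 ≡ 27.
  x = λ² - 1 - 1 = 729 - 2 ≡ 24; y = λ·(1 - 24) - 36 ≡ 9. → (24, 9)
3G: (24, 9) + (1, 36). λ = (36 - 9)/(1 - 24) ≡ 27/14 mod 37. 14⁻¹ ≡ 8 (mod 37), so λ ≡ 31.
  x = λ² - 24 - 1 = 961 - 25 ≡ 11; y = λ·(24 - 11) - 9 ≡ 24. → (11, 24)
4G: (11, 24) + (1, 36). λ = (36 - 24)/(1 - 11) ≡ 12/27 mod 37. 27⁻¹ ≡ 11 (mod 37) since 27·11 = 297 ≡ 1, so λ ≡ 21.
  x = λ² - 11 - 1 = 441 - 12 ≡ 22; y = λ·(11 - 22) - 24 ≡ 4. → (22, 4)
5G: (22, 4) + (1, 36). λ = (36 - 4)/(1 - 22) ≡ 32/16 mod 37. 16⁻¹ ≡ 7 (mod 37), so λ ≡ 2.
  x = λ² - 22 - 1 = 4 - 23 ≡ 18; y = λ·(22 - 18) - 4 ≡ 4. → (18, 4)
6G: (18, 4) + (1, 36). λ = (36 - 4)/(1 - 18) ≡ 32/20 mod 37. 20⁻¹ ≡ 13 (mod 37), so λ ≡ 9.
  x = λ² - 18 - 1 = 81 - 19 ≡ 25; y = λ·(18 - 25) - 4 ≡ 7. → (25, 7)
7G: (25, 7) + (1, 36). λ = (36 - 7)/(1 - 25) ≡ 29/13 mod 37. 13⁻¹ ≡ 20 (mod 37) since 13·20 = 260 ≡ 1, so λ ≡ 25.
  x = λ² - 25 - 1 = 625 - 26 ≡ 7; y = λ·(25 - 7) - 7 ≡ 36. → (7, 36)
8G: (7, 36) + (1, 36). λ = (36 - 36)/(1 - 7) ≡ 0/31 mod 37. 31⁻¹ ≡ 6 (mod 37), so λ ≡ 0.
  x = λ² - 7 - 1 = 0 - 8 ≡ 29; y = λ·(7 - 29) - 36 ≡ 1. → (29, 1)
9G: (29, 1) + (1, 36). λ = (36 - 1)/(1 - 29) ≡ 35/9 mod 37. 9⁻¹ ≡ 33 (mod 37), so λ ≡ 8.
  x = λ² - 29 - 1 = 64 - 30 ≡ 34; y = λ·(29 - 34) - 1 ≡ 33. → (34, 33)

(34, 33)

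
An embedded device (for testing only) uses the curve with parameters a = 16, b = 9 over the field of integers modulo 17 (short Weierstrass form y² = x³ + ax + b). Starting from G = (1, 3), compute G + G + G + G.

Repeated addition: build up to 4G.
2G: tangent at (1, 3): λ = (3·1² + 16)/(2·3) ≡ 2/6. 6⁻¹ ≡ 3 (mod 17) since 6·3 = 18 ≡ 1, so λ ≡ 2·3 ≡ 6.
  x = λ² - 1 - 1 = 36 - 2 ≡ 0; y = λ·(1 - 0) - 3 ≡ 3. → (0, 3)
3G: (0, 3) + (1, 3). λ = (3 - 3)/(1 - 0) ≡ 0/1 mod 17. 1⁻¹ ≡ 1 (mod 17), so λ ≡ 0.
  x = λ² - 0 - 1 = 0 - 1 ≡ 16; y = λ·(0 - 16) - 3 ≡ 14. → (16, 14)
4G: (16, 14) + (1, 3). λ = (3 - 14)/(1 - 16) ≡ 6/2 mod 17. 2⁻¹ ≡ 9 (mod 17) since 2·9 = 18 ≡ 1, so λ ≡ 3.
  x = λ² - 16 - 1 = 9 - 17 ≡ 9; y = λ·(16 - 9) - 14 ≡ 7. → (9, 7)

(9, 7)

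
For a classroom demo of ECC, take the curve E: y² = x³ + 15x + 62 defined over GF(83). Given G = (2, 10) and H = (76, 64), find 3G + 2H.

(47, 50)

First 3G:
Repeated addition: build up to 3G.
2G: tangent at (2, 10): λ = (3·2² + 15)/(2·10) ≡ 27/20. 20⁻¹ ≡ 54 (mod 83), so λ ≡ 27·54 ≡ 47.
  x = λ² - 2 - 2 = 2209 - 4 ≡ 47; y = λ·(2 - 47) - 10 ≡ 33. → (47, 33)
3G: (47, 33) + (2, 10). λ = (10 - 33)/(2 - 47) ≡ 60/38 mod 83. 38⁻¹ ≡ 59 (mod 83) since 38·59 = 2242 ≡ 1, so λ ≡ 54.
  x = λ² - 47 - 2 = 2916 - 49 ≡ 45; y = λ·(47 - 45) - 33 ≡ 75. → (45, 75)
3G = (45, 75).
Next 2H:
Repeated addition: build up to 2H.
2H: tangent at (76, 64): λ = (3·76² + 15)/(2·64) ≡ 79/45. 45⁻¹ ≡ 24 (mod 83), so λ ≡ 79·24 ≡ 70.
  x = λ² - 76 - 76 = 4900 - 152 ≡ 17; y = λ·(76 - 17) - 64 ≡ 82. → (17, 82)
2H = (17, 82).
Finally 3G + 2H:
(45, 75) + (17, 82). λ = (82 - 75)/(17 - 45) ≡ 7/55 mod 83. 55⁻¹ ≡ 80 (mod 83), so λ ≡ 62.
  x = λ² - 45 - 17 = 3844 - 62 ≡ 47; y = λ·(45 - 47) - 75 ≡ 50. → (47, 50)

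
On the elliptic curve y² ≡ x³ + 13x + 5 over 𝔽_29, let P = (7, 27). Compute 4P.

Repeated addition: build up to 4P.
2P: tangent at (7, 27): λ = (3·7² + 13)/(2·27) ≡ 15/25. 25⁻¹ ≡ 7 (mod 29) since 25·7 = 175 ≡ 1, so λ ≡ 15·7 ≡ 18.
  x = λ² - 7 - 7 = 324 - 14 ≡ 20; y = λ·(7 - 20) - 27 ≡ 0. → (20, 0)
3P: (20, 0) + (7, 27). λ = (27 - 0)/(7 - 20) ≡ 27/16 mod 29. 16⁻¹ ≡ 20 (mod 29), so λ ≡ 18.
  x = λ² - 20 - 7 = 324 - 27 ≡ 7; y = λ·(20 - 7) - 0 ≡ 2. → (7, 2)
4P: (7, 2) + (7, 27): same x and y₁ ≡ -y₂, so the sum is ∞.

O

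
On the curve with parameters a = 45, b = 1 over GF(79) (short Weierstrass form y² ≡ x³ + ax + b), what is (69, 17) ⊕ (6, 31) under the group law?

(69, 17) + (6, 31). λ = (31 - 17)/(6 - 69) ≡ 14/16 mod 79. 16⁻¹ ≡ 5 (mod 79) since 16·5 = 80 ≡ 1, so λ ≡ 70.
  x = λ² - 69 - 6 = 4900 - 75 ≡ 6; y = λ·(69 - 6) - 17 ≡ 48. → (6, 48)

(6, 48)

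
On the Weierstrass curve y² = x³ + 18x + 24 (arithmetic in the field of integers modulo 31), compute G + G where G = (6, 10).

(28, 25)

tangent at (6, 10): λ = (3·6² + 18)/(2·10) ≡ 2/20. 20⁻¹ ≡ 14 (mod 31) since 20·14 = 280 ≡ 1, so λ ≡ 2·14 ≡ 28.
  x = λ² - 6 - 6 = 784 - 12 ≡ 28; y = λ·(6 - 28) - 10 ≡ 25. → (28, 25)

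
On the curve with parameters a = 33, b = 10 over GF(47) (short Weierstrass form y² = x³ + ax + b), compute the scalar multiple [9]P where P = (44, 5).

(5, 26)

Double-and-add on 9 = (1001)₂. Start with P = (44, 5) for the leading 1-bit.
double: tangent at (44, 5): λ = (3·44² + 33)/(2·5) ≡ 13/10. 10⁻¹ ≡ 33 (mod 47) since 10·33 = 330 ≡ 1, so λ ≡ 13·33 ≡ 6.
  x = λ² - 44 - 44 = 36 - 88 ≡ 42; y = λ·(44 - 42) - 5 ≡ 7. → (42, 7)
double: tangent at (42, 7): λ = (3·42² + 33)/(2·7) ≡ 14/14. 14⁻¹ ≡ 37 (mod 47), so λ ≡ 14·37 ≡ 1.
  x = λ² - 42 - 42 = 1 - 84 ≡ 11; y = λ·(42 - 11) - 7 ≡ 24. → (11, 24)
double: tangent at (11, 24): λ = (3·11² + 33)/(2·24) ≡ 20/1. 1⁻¹ ≡ 1 (mod 47), so λ ≡ 20·1 ≡ 20.
  x = λ² - 11 - 11 = 400 - 22 ≡ 2; y = λ·(11 - 2) - 24 ≡ 15. → (2, 15)
add P: (2, 15) + (44, 5). λ = (5 - 15)/(44 - 2) ≡ 37/42 mod 47. 42⁻¹ ≡ 28 (mod 47) since 42·28 = 1176 ≡ 1, so λ ≡ 2.
  x = λ² - 2 - 44 = 4 - 46 ≡ 5; y = λ·(2 - 5) - 15 ≡ 26. → (5, 26)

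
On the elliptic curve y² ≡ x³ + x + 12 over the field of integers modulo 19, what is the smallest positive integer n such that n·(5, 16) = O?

2P: tangent at (5, 16): λ = (3·5² + 1)/(2·16) ≡ 0/13. 13⁻¹ ≡ 3 (mod 19) since 13·3 = 39 ≡ 1, so λ ≡ 0·3 ≡ 0.
  x = λ² - 5 - 5 = 0 - 10 ≡ 9; y = λ·(5 - 9) - 16 ≡ 3. → (9, 3)
3P: (9, 3) + (5, 16). λ = (16 - 3)/(5 - 9) ≡ 13/15 mod 19. 15⁻¹ ≡ 14 (mod 19) since 15·14 = 210 ≡ 1, so λ ≡ 11.
  x = λ² - 9 - 5 = 121 - 14 ≡ 12; y = λ·(9 - 12) - 3 ≡ 2. → (12, 2)
4P: (12, 2) + (5, 16). λ = (16 - 2)/(5 - 12) ≡ 14/12 mod 19. 12⁻¹ ≡ 8 (mod 19), so λ ≡ 17.
  x = λ² - 12 - 5 = 289 - 17 ≡ 6; y = λ·(12 - 6) - 2 ≡ 5. → (6, 5)
5P: (6, 5) + (5, 16). λ = (16 - 5)/(5 - 6) ≡ 11/18 mod 19. 18⁻¹ ≡ 18 (mod 19) since 18·18 = 324 ≡ 1, so λ ≡ 8.
  x = λ² - 6 - 5 = 64 - 11 ≡ 15; y = λ·(6 - 15) - 5 ≡ 18. → (15, 18)
6P: (15, 18) + (5, 16). λ = (16 - 18)/(5 - 15) ≡ 17/9 mod 19. 9⁻¹ ≡ 17 (mod 19) since 9·17 = 153 ≡ 1, so λ ≡ 4.
  x = λ² - 15 - 5 = 16 - 20 ≡ 15; y = λ·(15 - 15) - 18 ≡ 1. → (15, 1)
7P: (15, 1) + (5, 16). λ = (16 - 1)/(5 - 15) ≡ 15/9 mod 19. 9⁻¹ ≡ 17 (mod 19), so λ ≡ 8.
  x = λ² - 15 - 5 = 64 - 20 ≡ 6; y = λ·(15 - 6) - 1 ≡ 14. → (6, 14)
8P: (6, 14) + (5, 16). λ = (16 - 14)/(5 - 6) ≡ 2/18 mod 19. 18⁻¹ ≡ 18 (mod 19), so λ ≡ 17.
  x = λ² - 6 - 5 = 289 - 11 ≡ 12; y = λ·(6 - 12) - 14 ≡ 17. → (12, 17)
9P: (12, 17) + (5, 16). λ = (16 - 17)/(5 - 12) ≡ 18/12 mod 19. 12⁻¹ ≡ 8 (mod 19), so λ ≡ 11.
  x = λ² - 12 - 5 = 121 - 17 ≡ 9; y = λ·(12 - 9) - 17 ≡ 16. → (9, 16)
10P: (9, 16) + (5, 16). λ = (16 - 16)/(5 - 9) ≡ 0/15 mod 19. 15⁻¹ ≡ 14 (mod 19) since 15·14 = 210 ≡ 1, so λ ≡ 0.
  x = λ² - 9 - 5 = 0 - 14 ≡ 5; y = λ·(9 - 5) - 16 ≡ 3. → (5, 3)
11P: (5, 3) + (5, 16): same x and y₁ ≡ -y₂, so the sum is O.
11P = O, so the order is 11.

11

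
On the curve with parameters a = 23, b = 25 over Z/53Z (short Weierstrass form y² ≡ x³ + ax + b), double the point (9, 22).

(18, 32)

tangent at (9, 22): λ = (3·9² + 23)/(2·22) ≡ 1/44. 44⁻¹ ≡ 47 (mod 53), so λ ≡ 1·47 ≡ 47.
  x = λ² - 9 - 9 = 2209 - 18 ≡ 18; y = λ·(9 - 18) - 22 ≡ 32. → (18, 32)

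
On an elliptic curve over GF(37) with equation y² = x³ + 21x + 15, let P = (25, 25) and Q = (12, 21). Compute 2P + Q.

(34, 6)

First 2P:
Repeated addition: build up to 2P.
2P: tangent at (25, 25): λ = (3·25² + 21)/(2·25) ≡ 9/13. 13⁻¹ ≡ 20 (mod 37), so λ ≡ 9·20 ≡ 32.
  x = λ² - 25 - 25 = 1024 - 50 ≡ 12; y = λ·(25 - 12) - 25 ≡ 21. → (12, 21)
2P = (12, 21).
Finally 2P + Q:
tangent at (12, 21): λ = (3·12² + 21)/(2·21) ≡ 9/5. 5⁻¹ ≡ 15 (mod 37) since 5·15 = 75 ≡ 1, so λ ≡ 9·15 ≡ 24.
  x = λ² - 12 - 12 = 576 - 24 ≡ 34; y = λ·(12 - 34) - 21 ≡ 6. → (34, 6)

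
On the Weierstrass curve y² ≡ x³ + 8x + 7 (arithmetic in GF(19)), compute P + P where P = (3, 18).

tangent at (3, 18): λ = (3·3² + 8)/(2·18) ≡ 16/17. 17⁻¹ ≡ 9 (mod 19), so λ ≡ 16·9 ≡ 11.
  x = λ² - 3 - 3 = 121 - 6 ≡ 1; y = λ·(3 - 1) - 18 ≡ 4. → (1, 4)

(1, 4)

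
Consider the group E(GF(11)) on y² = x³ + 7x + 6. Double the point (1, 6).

(10, 3)

tangent at (1, 6): λ = (3·1² + 7)/(2·6) ≡ 10/1. 1⁻¹ ≡ 1 (mod 11), so λ ≡ 10·1 ≡ 10.
  x = λ² - 1 - 1 = 100 - 2 ≡ 10; y = λ·(1 - 10) - 6 ≡ 3. → (10, 3)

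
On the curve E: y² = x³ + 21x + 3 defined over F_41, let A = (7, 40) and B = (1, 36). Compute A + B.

(7, 40) + (1, 36). λ = (36 - 40)/(1 - 7) ≡ 37/35 mod 41. 35⁻¹ ≡ 34 (mod 41), so λ ≡ 28.
  x = λ² - 7 - 1 = 784 - 8 ≡ 38; y = λ·(7 - 38) - 40 ≡ 35. → (38, 35)

(38, 35)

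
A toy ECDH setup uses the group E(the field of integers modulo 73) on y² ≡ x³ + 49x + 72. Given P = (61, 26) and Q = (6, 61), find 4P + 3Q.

First 4P:
Repeated addition: build up to 4P.
2P: tangent at (61, 26): λ = (3·61² + 49)/(2·26) ≡ 43/52. 52⁻¹ ≡ 66 (mod 73), so λ ≡ 43·66 ≡ 64.
  x = λ² - 61 - 61 = 4096 - 122 ≡ 32; y = λ·(61 - 32) - 26 ≡ 5. → (32, 5)
3P: (32, 5) + (61, 26). λ = (26 - 5)/(61 - 32) ≡ 21/29 mod 73. 29⁻¹ ≡ 68 (mod 73), so λ ≡ 41.
  x = λ² - 32 - 61 = 1681 - 93 ≡ 55; y = λ·(32 - 55) - 5 ≡ 1. → (55, 1)
4P: (55, 1) + (61, 26). λ = (26 - 1)/(61 - 55) ≡ 25/6 mod 73. 6⁻¹ ≡ 61 (mod 73) since 6·61 = 366 ≡ 1, so λ ≡ 65.
  x = λ² - 55 - 61 = 4225 - 116 ≡ 21; y = λ·(55 - 21) - 1 ≡ 19. → (21, 19)
4P = (21, 19).
Next 3Q:
Repeated addition: build up to 3Q.
2Q: tangent at (6, 61): λ = (3·6² + 49)/(2·61) ≡ 11/49. 49⁻¹ ≡ 3 (mod 73) since 49·3 = 147 ≡ 1, so λ ≡ 11·3 ≡ 33.
  x = λ² - 6 - 6 = 1089 - 12 ≡ 55; y = λ·(6 - 55) - 61 ≡ 1. → (55, 1)
3Q: (55, 1) + (6, 61). λ = (61 - 1)/(6 - 55) ≡ 60/24 mod 73. 24⁻¹ ≡ 70 (mod 73) since 24·70 = 1680 ≡ 1, so λ ≡ 39.
  x = λ² - 55 - 6 = 1521 - 61 ≡ 0; y = λ·(55 - 0) - 1 ≡ 27. → (0, 27)
3Q = (0, 27).
Finally 4P + 3Q:
(21, 19) + (0, 27). λ = (27 - 19)/(0 - 21) ≡ 8/52 mod 73. 52⁻¹ ≡ 66 (mod 73), so λ ≡ 17.
  x = λ² - 21 - 0 = 289 - 21 ≡ 49; y = λ·(21 - 49) - 19 ≡ 16. → (49, 16)

(49, 16)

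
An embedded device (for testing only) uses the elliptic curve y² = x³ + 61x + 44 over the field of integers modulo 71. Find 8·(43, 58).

Write Q = (43, 58).
Repeated addition: build up to 8Q.
2Q: tangent at (43, 58): λ = (3·43² + 61)/(2·58) ≡ 70/45. 45⁻¹ ≡ 30 (mod 71) since 45·30 = 1350 ≡ 1, so λ ≡ 70·30 ≡ 41.
  x = λ² - 43 - 43 = 1681 - 86 ≡ 33; y = λ·(43 - 33) - 58 ≡ 68. → (33, 68)
3Q: (33, 68) + (43, 58). λ = (58 - 68)/(43 - 33) ≡ 61/10 mod 71. 10⁻¹ ≡ 64 (mod 71), so λ ≡ 70.
  x = λ² - 33 - 43 = 4900 - 76 ≡ 67; y = λ·(33 - 67) - 68 ≡ 37. → (67, 37)
4Q: (67, 37) + (43, 58). λ = (58 - 37)/(43 - 67) ≡ 21/47 mod 71. 47⁻¹ ≡ 68 (mod 71), so λ ≡ 8.
  x = λ² - 67 - 43 = 64 - 110 ≡ 25; y = λ·(67 - 25) - 37 ≡ 15. → (25, 15)
5Q: (25, 15) + (43, 58). λ = (58 - 15)/(43 - 25) ≡ 43/18 mod 71. 18⁻¹ ≡ 4 (mod 71), so λ ≡ 30.
  x = λ² - 25 - 43 = 900 - 68 ≡ 51; y = λ·(25 - 51) - 15 ≡ 57. → (51, 57)
6Q: (51, 57) + (43, 58). λ = (58 - 57)/(43 - 51) ≡ 1/63 mod 71. 63⁻¹ ≡ 62 (mod 71), so λ ≡ 62.
  x = λ² - 51 - 43 = 3844 - 94 ≡ 58; y = λ·(51 - 58) - 57 ≡ 6. → (58, 6)
7Q: (58, 6) + (43, 58). λ = (58 - 6)/(43 - 58) ≡ 52/56 mod 71. 56⁻¹ ≡ 52 (mod 71) since 56·52 = 2912 ≡ 1, so λ ≡ 6.
  x = λ² - 58 - 43 = 36 - 101 ≡ 6; y = λ·(58 - 6) - 6 ≡ 22. → (6, 22)
8Q: (6, 22) + (43, 58). λ = (58 - 22)/(43 - 6) ≡ 36/37 mod 71. 37⁻¹ ≡ 48 (mod 71), so λ ≡ 24.
  x = λ² - 6 - 43 = 576 - 49 ≡ 30; y = λ·(6 - 30) - 22 ≡ 41. → (30, 41)

(30, 41)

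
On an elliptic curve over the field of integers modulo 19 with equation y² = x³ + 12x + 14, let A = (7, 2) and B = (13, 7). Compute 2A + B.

(3, 18)

First 2A:
Repeated addition: build up to 2A.
2A: tangent at (7, 2): λ = (3·7² + 12)/(2·2) ≡ 7/4. 4⁻¹ ≡ 5 (mod 19), so λ ≡ 7·5 ≡ 16.
  x = λ² - 7 - 7 = 256 - 14 ≡ 14; y = λ·(7 - 14) - 2 ≡ 0. → (14, 0)
2A = (14, 0).
Finally 2A + B:
(14, 0) + (13, 7). λ = (7 - 0)/(13 - 14) ≡ 7/18 mod 19. 18⁻¹ ≡ 18 (mod 19), so λ ≡ 12.
  x = λ² - 14 - 13 = 144 - 27 ≡ 3; y = λ·(14 - 3) - 0 ≡ 18. → (3, 18)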